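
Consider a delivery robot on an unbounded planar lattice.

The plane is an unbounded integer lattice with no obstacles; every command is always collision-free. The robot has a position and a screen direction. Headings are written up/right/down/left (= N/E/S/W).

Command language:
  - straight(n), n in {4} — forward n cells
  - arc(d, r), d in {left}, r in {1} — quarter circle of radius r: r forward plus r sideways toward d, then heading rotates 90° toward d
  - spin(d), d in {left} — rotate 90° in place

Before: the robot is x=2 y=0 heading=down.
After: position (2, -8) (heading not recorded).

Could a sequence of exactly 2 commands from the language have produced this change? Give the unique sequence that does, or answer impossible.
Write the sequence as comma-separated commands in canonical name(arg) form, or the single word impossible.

start: x=2 y=0 heading=down
t=1 straight(4) ⇒ x=2 y=-4 heading=down
t=2 straight(4) ⇒ x=2 y=-8 heading=down
all 9 alternatives checked — unique.

straight(4), straight(4)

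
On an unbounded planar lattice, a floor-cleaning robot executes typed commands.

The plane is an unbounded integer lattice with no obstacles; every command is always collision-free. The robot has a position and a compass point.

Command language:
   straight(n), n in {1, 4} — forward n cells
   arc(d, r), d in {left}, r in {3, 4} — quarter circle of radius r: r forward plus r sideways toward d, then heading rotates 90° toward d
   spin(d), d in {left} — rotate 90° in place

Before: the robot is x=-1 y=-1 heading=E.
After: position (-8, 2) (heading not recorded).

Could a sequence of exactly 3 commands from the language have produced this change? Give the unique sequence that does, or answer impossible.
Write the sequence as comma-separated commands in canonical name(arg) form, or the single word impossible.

spin(left), arc(left, 3), straight(4)

key: order matters: swapping spin(left) and straight(4) lands elsewhere
start: x=-1 y=-1 heading=E
step 1 (spin(left)): x=-1 y=-1 heading=N
step 2 (arc(left, 3)): x=-4 y=2 heading=W
step 3 (straight(4)): x=-8 y=2 heading=W
no rival 3-sequence matches.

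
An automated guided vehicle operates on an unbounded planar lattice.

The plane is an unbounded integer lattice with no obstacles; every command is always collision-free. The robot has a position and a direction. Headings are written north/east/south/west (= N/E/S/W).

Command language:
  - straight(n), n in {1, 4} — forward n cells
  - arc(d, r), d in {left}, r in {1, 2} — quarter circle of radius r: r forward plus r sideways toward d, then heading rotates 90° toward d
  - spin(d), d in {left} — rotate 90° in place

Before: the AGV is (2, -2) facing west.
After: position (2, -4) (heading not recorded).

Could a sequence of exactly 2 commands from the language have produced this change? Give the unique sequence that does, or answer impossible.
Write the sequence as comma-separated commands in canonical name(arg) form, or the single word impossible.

begin: (2, -2) facing west
1. arc(left, 1) → (1, -3) facing south
2. arc(left, 1) → (2, -4) facing east
no other 2-command option fits: unique.

arc(left, 1), arc(left, 1)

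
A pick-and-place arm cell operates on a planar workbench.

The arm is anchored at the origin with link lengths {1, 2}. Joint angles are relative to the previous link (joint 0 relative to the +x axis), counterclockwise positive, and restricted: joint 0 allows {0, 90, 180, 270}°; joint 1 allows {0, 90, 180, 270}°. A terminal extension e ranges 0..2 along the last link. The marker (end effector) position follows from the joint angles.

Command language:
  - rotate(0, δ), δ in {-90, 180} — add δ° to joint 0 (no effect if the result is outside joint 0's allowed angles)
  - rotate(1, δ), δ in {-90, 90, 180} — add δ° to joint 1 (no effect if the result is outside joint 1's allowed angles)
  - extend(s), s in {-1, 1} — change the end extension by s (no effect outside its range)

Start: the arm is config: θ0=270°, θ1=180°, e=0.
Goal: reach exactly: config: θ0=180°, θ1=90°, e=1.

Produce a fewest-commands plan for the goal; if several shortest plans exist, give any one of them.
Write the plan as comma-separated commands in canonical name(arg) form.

rotate(0, -90), rotate(1, -90), extend(1)

start: config: θ0=270°, θ1=180°, e=0
1. rotate(0, -90) → config: θ0=180°, θ1=180°, e=0
2. rotate(1, -90) → config: θ0=180°, θ1=90°, e=0
3. extend(1) → config: θ0=180°, θ1=90°, e=1
no 2-step plan works, so 3 is optimal.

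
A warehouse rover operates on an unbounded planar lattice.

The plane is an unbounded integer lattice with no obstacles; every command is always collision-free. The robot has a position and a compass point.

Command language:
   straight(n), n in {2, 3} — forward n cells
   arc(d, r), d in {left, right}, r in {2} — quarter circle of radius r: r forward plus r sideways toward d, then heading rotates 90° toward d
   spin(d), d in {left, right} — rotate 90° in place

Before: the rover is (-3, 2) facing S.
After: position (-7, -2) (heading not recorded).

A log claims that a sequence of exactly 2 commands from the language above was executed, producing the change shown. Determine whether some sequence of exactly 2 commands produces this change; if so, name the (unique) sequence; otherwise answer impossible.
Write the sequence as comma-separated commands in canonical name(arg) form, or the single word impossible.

key: running arc(left, 2) before arc(right, 2) would end elsewhere — order is forced
t0: (-3, 2) facing S
step 1 (arc(right, 2)): (-5, 0) facing W
step 2 (arc(left, 2)): (-7, -2) facing S
uniquely the one of 36 2-step routes that fits.

arc(right, 2), arc(left, 2)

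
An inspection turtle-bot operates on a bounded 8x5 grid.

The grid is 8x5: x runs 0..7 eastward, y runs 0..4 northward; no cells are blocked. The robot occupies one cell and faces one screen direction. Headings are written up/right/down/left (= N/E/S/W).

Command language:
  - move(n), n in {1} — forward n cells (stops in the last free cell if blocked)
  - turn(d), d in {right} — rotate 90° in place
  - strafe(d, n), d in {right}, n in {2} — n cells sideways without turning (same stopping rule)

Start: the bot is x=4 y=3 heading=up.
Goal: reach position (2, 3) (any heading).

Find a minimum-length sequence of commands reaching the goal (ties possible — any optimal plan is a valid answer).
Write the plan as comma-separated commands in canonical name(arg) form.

from: x=4 y=3 heading=up
1. turn(right) → x=4 y=3 heading=right
2. turn(right) → x=4 y=3 heading=down
3. strafe(right, 2) → x=2 y=3 heading=down
nothing shorter than 3 reaches the goal.

turn(right), turn(right), strafe(right, 2)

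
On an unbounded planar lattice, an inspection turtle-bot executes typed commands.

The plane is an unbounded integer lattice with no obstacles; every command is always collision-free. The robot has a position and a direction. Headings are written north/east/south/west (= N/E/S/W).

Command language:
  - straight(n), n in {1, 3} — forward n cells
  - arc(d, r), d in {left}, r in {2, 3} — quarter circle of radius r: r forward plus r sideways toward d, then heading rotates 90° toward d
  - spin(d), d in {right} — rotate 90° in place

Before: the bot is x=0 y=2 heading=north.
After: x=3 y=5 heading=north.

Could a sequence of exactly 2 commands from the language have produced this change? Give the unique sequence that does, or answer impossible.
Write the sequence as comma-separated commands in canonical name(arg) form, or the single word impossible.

key: order matters: swapping spin(right) and arc(left, 3) lands elsewhere
initial: x=0 y=2 heading=north
1. spin(right) → x=0 y=2 heading=east
2. arc(left, 3) → x=3 y=5 heading=north
no other 2-command option fits: unique.

spin(right), arc(left, 3)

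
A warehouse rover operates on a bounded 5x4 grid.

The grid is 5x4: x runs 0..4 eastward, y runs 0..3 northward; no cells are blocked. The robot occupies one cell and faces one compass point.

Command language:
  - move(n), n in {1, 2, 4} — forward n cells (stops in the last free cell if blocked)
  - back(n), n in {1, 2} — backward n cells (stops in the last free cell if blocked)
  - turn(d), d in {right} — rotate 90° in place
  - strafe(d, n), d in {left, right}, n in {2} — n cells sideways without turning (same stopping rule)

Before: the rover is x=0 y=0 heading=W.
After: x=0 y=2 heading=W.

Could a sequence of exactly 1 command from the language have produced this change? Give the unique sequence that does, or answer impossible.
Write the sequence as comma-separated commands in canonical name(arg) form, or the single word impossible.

strafe(right, 2)

key: still facing W — the one step turns nothing
t0: x=0 y=0 heading=W
t=1 strafe(right, 2) ⇒ x=0 y=2 heading=W
no other 1-command option fits: unique.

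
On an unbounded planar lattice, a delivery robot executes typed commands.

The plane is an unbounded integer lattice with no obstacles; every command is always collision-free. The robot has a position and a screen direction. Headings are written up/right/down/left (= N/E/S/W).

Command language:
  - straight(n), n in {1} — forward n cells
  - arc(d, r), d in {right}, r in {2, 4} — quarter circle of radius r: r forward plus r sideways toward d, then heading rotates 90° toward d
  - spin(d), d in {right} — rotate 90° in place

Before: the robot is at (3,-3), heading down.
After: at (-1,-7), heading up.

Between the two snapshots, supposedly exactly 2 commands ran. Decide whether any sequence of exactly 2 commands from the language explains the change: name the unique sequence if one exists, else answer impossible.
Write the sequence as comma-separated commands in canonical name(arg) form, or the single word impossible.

key: order matters: swapping arc(right, 4) and spin(right) lands elsewhere
initial: at (3,-3), heading down
[1] after arc(right, 4): at (-1,-7), heading left
[2] after spin(right): at (-1,-7), heading up
no other 2-command option fits: unique.

arc(right, 4), spin(right)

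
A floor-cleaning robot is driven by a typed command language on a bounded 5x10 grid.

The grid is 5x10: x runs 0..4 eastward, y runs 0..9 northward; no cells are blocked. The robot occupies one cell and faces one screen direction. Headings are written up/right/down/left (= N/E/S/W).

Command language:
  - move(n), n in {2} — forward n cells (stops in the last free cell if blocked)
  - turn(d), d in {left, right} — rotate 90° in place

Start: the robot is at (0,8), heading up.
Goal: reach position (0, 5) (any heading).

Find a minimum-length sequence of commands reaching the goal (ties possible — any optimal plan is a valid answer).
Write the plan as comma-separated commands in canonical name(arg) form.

initial: at (0,8), heading up
step 1 (move(2)): at (0,9), heading up
step 2 (turn(right)): at (0,9), heading right
step 3 (turn(right)): at (0,9), heading down
step 4 (move(2)): at (0,7), heading down
step 5 (move(2)): at (0,5), heading down
nothing shorter than 5 reaches the goal.

move(2), turn(right), turn(right), move(2), move(2)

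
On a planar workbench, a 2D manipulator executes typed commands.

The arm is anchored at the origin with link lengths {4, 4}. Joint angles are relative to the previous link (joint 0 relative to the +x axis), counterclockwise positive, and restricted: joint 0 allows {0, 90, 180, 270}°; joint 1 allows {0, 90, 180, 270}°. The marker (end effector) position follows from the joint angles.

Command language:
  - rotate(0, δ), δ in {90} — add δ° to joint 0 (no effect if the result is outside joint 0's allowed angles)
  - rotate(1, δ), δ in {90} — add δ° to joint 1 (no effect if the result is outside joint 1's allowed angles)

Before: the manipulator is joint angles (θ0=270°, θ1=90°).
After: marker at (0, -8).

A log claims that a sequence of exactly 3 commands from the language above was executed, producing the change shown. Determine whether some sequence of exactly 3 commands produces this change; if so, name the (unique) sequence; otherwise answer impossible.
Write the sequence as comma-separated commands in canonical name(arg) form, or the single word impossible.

rotate(1, 90), rotate(1, 90), rotate(1, 90)

start: joint angles (θ0=270°, θ1=90°)
step 1 (rotate(1, 90)): joint angles (θ0=270°, θ1=180°)
step 2 (rotate(1, 90)): joint angles (θ0=270°, θ1=270°)
step 3 (rotate(1, 90)): joint angles (θ0=270°, θ1=0°)
all 8 alternatives checked — unique.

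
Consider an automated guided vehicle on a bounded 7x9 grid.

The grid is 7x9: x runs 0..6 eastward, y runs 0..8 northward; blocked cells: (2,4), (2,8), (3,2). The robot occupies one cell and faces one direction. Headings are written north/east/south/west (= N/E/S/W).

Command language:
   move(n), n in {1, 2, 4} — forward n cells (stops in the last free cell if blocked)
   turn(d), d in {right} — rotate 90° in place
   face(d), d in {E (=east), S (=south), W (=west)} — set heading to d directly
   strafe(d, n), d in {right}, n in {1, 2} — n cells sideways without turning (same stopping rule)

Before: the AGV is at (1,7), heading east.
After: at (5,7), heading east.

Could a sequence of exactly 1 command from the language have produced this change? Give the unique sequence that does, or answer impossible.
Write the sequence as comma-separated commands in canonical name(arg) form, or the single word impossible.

key: heading stays E — the single command does not turn
from: at (1,7), heading east
1. move(4) → at (5,7), heading east
no other 1-command option fits: unique.

move(4)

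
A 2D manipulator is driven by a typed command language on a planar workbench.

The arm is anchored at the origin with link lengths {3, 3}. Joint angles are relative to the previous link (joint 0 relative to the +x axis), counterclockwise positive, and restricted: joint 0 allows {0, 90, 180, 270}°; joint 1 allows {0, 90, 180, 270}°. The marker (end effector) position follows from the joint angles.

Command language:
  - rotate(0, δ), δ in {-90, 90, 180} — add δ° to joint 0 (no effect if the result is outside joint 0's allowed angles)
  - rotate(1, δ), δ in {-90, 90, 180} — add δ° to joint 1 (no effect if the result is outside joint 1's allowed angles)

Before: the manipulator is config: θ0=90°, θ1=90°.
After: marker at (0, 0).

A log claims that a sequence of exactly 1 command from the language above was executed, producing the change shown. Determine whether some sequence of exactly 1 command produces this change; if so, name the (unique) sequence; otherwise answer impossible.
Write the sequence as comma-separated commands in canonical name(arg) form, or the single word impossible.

start: config: θ0=90°, θ1=90°
t=1 rotate(1, 90) ⇒ config: θ0=90°, θ1=180°
uniquely the one of 6 1-step routes that fits.

rotate(1, 90)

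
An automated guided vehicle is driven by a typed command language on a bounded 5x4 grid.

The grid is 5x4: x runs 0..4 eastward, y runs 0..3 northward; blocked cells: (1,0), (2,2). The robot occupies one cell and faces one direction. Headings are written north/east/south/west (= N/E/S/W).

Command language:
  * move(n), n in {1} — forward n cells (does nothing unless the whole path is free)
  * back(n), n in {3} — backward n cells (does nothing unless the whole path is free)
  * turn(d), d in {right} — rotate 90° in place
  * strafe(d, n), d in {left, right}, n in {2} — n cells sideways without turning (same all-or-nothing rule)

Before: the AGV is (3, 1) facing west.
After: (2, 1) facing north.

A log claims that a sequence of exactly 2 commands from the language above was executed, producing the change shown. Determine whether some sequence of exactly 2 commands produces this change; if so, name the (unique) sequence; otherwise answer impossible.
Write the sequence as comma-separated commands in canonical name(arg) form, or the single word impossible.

key: order matters: swapping move(1) and turn(right) lands elsewhere
t0: (3, 1) facing west
step 1 (move(1)): (2, 1) facing west
step 2 (turn(right)): (2, 1) facing north
all 25 alternatives checked — unique.

move(1), turn(right)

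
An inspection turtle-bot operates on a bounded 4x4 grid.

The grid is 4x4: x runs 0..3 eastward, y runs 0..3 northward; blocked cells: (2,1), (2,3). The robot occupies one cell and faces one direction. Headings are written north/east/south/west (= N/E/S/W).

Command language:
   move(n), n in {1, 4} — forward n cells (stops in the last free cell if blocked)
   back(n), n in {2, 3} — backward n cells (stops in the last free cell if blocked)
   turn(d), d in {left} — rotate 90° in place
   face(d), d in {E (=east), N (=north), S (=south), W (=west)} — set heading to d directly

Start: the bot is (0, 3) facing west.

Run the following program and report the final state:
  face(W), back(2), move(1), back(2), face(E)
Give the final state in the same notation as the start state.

t0: (0, 3) facing west
[1] after face(W): (0, 3) facing west
[2] after back(2): (1, 3) facing west
[3] after move(1): (0, 3) facing west
[4] after back(2): (1, 3) facing west
[5] after face(E): (1, 3) facing east

(1, 3) facing east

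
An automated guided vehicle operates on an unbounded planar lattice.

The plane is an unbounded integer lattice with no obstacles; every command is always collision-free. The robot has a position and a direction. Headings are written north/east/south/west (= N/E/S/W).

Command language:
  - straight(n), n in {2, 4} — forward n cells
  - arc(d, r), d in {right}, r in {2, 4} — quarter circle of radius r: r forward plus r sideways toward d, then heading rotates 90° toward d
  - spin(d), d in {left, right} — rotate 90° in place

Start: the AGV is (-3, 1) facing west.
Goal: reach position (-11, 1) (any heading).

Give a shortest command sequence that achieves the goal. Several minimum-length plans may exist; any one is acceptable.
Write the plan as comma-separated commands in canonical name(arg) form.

initial: (-3, 1) facing west
t=1 straight(4) ⇒ (-7, 1) facing west
t=2 straight(4) ⇒ (-11, 1) facing west
minimal: 2 command(s), checked below 2.

straight(4), straight(4)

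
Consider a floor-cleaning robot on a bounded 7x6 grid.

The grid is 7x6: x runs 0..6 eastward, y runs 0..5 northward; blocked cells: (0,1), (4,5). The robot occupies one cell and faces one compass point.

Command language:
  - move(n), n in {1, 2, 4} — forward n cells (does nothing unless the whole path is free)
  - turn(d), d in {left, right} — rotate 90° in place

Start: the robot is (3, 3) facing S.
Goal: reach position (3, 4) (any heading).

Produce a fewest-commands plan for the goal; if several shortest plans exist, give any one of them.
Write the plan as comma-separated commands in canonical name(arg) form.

turn(right), turn(right), move(1)

t0: (3, 3) facing S
1. turn(right) → (3, 3) facing W
2. turn(right) → (3, 3) facing N
3. move(1) → (3, 4) facing N
nothing shorter than 3 reaches the goal.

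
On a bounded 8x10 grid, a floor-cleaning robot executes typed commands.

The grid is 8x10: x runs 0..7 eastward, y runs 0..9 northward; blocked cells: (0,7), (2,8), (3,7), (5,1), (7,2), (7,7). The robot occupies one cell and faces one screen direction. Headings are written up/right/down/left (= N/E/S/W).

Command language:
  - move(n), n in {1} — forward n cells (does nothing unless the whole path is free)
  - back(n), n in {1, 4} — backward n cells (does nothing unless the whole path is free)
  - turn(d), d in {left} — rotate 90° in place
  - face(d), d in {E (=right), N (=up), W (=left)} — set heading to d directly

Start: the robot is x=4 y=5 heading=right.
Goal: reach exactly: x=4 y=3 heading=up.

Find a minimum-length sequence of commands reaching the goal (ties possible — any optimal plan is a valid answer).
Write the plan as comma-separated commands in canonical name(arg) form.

face(N), back(1), back(1)

initial: x=4 y=5 heading=right
t=1 face(N) ⇒ x=4 y=5 heading=up
t=2 back(1) ⇒ x=4 y=4 heading=up
t=3 back(1) ⇒ x=4 y=3 heading=up
minimal: 3 command(s), checked below 3.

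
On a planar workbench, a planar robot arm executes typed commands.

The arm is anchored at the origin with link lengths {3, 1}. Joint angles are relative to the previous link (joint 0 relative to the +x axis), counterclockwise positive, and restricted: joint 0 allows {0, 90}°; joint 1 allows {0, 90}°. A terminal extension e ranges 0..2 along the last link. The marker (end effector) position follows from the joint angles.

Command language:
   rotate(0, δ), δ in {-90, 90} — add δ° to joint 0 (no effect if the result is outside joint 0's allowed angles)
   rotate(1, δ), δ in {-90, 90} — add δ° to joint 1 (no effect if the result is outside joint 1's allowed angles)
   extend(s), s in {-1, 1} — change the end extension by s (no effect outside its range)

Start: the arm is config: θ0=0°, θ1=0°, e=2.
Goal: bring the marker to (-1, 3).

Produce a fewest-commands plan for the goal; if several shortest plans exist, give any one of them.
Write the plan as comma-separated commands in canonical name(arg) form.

extend(-1), extend(-1), rotate(0, 90), rotate(1, 90)

start: config: θ0=0°, θ1=0°, e=2
1. extend(-1) → config: θ0=0°, θ1=0°, e=1
2. extend(-1) → config: θ0=0°, θ1=0°, e=0
3. rotate(0, 90) → config: θ0=90°, θ1=0°, e=0
4. rotate(1, 90) → config: θ0=90°, θ1=90°, e=0
shorter routes all fall short; 4 is best.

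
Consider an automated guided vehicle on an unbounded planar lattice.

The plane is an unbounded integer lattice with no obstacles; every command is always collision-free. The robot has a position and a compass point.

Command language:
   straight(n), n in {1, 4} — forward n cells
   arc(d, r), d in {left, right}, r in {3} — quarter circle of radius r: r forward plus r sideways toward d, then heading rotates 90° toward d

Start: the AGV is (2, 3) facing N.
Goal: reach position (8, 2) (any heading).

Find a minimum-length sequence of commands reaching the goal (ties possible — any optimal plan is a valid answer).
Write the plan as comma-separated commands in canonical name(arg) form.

arc(right, 3), arc(right, 3), straight(1)

initial: (2, 3) facing N
1. arc(right, 3) → (5, 6) facing E
2. arc(right, 3) → (8, 3) facing S
3. straight(1) → (8, 2) facing S
minimal: 3 command(s), checked below 3.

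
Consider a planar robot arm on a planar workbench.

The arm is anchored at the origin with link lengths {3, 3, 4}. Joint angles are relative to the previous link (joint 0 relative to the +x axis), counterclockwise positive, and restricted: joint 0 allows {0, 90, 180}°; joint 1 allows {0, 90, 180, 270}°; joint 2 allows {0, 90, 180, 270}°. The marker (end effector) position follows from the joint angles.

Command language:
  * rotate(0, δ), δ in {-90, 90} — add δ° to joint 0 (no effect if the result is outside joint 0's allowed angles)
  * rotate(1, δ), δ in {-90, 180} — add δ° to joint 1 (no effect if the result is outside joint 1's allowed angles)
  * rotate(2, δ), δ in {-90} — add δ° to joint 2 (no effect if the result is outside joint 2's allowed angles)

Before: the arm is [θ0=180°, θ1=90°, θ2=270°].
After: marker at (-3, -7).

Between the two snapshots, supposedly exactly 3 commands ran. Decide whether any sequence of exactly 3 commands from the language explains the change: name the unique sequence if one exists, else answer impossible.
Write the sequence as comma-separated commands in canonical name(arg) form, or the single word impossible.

rotate(2, -90), rotate(2, -90), rotate(2, -90)

begin: [θ0=180°, θ1=90°, θ2=270°]
[1] after rotate(2, -90): [θ0=180°, θ1=90°, θ2=180°]
[2] after rotate(2, -90): [θ0=180°, θ1=90°, θ2=90°]
[3] after rotate(2, -90): [θ0=180°, θ1=90°, θ2=0°]
uniquely the one of 125 3-step routes that fits.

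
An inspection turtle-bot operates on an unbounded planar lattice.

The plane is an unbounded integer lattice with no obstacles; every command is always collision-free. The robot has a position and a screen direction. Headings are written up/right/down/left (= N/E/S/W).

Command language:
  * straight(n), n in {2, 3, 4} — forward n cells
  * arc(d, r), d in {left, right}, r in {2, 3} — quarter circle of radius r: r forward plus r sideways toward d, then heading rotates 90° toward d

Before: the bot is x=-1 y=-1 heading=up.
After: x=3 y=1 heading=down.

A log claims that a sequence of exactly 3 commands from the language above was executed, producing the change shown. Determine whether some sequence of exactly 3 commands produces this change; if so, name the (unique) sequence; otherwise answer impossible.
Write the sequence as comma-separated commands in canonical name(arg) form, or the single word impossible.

straight(2), arc(right, 2), arc(right, 2)

key: position moved to (3,1) AND the heading swung to S — translation plus rotation needed
t0: x=-1 y=-1 heading=up
1. straight(2) → x=-1 y=1 heading=up
2. arc(right, 2) → x=1 y=3 heading=right
3. arc(right, 2) → x=3 y=1 heading=down
all 343 alternatives checked — unique.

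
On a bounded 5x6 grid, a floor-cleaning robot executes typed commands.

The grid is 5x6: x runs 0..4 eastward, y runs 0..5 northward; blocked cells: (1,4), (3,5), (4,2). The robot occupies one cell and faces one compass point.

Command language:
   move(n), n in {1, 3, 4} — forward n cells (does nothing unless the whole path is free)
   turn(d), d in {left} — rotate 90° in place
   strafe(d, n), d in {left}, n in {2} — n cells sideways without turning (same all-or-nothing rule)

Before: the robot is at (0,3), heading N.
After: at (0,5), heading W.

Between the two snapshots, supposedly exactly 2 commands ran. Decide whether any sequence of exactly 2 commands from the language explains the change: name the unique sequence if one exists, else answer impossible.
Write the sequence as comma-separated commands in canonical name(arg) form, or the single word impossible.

impossible

every 2-command combo misses the target.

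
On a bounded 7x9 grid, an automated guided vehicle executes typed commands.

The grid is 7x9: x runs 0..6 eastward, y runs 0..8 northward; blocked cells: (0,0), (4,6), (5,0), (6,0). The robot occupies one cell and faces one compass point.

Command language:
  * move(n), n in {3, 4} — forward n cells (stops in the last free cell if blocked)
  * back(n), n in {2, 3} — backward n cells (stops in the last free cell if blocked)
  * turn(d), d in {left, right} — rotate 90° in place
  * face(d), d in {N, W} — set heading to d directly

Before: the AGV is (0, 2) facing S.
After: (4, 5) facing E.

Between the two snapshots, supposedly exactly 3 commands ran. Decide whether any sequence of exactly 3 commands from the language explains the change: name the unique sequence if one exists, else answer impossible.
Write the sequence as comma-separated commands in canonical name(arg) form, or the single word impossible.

back(3), turn(left), move(4)

key: position moved to (4,5) AND the heading swung to E — translation plus rotation needed
t0: (0, 2) facing S
[1] after back(3): (0, 5) facing S
[2] after turn(left): (0, 5) facing E
[3] after move(4): (4, 5) facing E
no rival 3-sequence matches.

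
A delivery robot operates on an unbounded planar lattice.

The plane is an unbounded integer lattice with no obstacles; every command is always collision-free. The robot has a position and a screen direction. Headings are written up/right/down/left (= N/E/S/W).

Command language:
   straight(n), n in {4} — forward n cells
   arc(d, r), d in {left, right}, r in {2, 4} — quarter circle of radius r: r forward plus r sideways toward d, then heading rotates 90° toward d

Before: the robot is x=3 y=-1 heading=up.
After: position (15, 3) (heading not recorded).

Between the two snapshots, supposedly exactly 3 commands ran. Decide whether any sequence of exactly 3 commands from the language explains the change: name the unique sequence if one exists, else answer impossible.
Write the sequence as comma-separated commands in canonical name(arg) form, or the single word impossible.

key: order matters: swapping arc(right, 4) and straight(4) lands elsewhere
begin: x=3 y=-1 heading=up
1. arc(right, 4) → x=7 y=3 heading=right
2. straight(4) → x=11 y=3 heading=right
3. straight(4) → x=15 y=3 heading=right
no rival 3-sequence matches.

arc(right, 4), straight(4), straight(4)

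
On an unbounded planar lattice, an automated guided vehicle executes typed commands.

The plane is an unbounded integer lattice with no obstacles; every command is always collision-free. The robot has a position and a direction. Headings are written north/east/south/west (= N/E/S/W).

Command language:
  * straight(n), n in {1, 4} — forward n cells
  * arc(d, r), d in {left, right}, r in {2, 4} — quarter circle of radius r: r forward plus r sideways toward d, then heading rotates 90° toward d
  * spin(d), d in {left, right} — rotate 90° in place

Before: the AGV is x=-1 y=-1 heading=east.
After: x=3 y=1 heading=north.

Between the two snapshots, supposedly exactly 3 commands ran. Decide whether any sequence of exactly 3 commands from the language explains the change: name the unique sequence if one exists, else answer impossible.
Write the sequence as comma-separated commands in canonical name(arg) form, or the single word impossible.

key: position moved to (3,1) AND the heading swung to N — translation plus rotation needed
begin: x=-1 y=-1 heading=east
step 1 (straight(1)): x=0 y=-1 heading=east
step 2 (straight(1)): x=1 y=-1 heading=east
step 3 (arc(left, 2)): x=3 y=1 heading=north
no other 3-command option fits: unique.

straight(1), straight(1), arc(left, 2)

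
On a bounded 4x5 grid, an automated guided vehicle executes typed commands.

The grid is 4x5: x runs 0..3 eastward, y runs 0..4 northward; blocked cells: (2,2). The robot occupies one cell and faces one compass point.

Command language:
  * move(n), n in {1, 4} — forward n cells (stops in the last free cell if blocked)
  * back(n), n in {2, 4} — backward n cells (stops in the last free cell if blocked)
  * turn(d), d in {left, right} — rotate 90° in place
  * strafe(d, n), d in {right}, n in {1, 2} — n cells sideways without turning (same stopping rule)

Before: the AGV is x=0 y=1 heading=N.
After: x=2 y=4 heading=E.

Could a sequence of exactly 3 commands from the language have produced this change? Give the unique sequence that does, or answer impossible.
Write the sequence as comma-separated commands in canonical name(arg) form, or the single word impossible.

key: order matters: swapping move(4) and turn(right) lands elsewhere
begin: x=0 y=1 heading=N
[1] after move(4): x=0 y=4 heading=N
[2] after strafe(right, 2): x=2 y=4 heading=N
[3] after turn(right): x=2 y=4 heading=E
all 512 alternatives checked — unique.

move(4), strafe(right, 2), turn(right)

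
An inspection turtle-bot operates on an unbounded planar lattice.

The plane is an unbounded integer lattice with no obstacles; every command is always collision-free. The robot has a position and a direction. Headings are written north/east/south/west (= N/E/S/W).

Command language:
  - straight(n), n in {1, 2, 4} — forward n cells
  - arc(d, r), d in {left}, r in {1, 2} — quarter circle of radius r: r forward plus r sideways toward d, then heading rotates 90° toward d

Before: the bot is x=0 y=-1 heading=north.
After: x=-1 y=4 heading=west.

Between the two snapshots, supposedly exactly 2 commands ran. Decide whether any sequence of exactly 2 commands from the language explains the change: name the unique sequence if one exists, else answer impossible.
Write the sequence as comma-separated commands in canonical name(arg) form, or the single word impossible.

straight(4), arc(left, 1)

key: cell and facing (now W) both changed — the 2 commands mix motion and turning
start: x=0 y=-1 heading=north
step 1 (straight(4)): x=0 y=3 heading=north
step 2 (arc(left, 1)): x=-1 y=4 heading=west
all 25 alternatives checked — unique.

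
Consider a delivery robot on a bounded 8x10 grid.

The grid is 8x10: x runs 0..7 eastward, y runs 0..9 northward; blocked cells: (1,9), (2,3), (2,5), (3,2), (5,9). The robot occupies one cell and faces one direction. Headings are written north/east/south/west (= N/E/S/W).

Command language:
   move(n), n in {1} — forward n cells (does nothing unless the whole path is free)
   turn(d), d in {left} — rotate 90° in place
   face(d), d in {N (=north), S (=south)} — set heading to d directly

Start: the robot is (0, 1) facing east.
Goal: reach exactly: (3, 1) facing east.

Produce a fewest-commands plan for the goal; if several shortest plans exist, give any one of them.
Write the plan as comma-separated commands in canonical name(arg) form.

initial: (0, 1) facing east
[1] after move(1): (1, 1) facing east
[2] after move(1): (2, 1) facing east
[3] after move(1): (3, 1) facing east
no 2-step plan works, so 3 is optimal.

move(1), move(1), move(1)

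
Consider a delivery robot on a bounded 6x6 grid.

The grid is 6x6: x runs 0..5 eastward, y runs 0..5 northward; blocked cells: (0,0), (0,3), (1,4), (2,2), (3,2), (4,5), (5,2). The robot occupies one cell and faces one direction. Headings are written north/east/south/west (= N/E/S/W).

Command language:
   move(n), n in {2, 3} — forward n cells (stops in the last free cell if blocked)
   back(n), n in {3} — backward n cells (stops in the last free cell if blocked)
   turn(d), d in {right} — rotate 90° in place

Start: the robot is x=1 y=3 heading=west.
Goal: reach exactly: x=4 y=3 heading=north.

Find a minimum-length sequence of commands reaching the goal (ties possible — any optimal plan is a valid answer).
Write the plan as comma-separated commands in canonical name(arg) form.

back(3), turn(right)

t0: x=1 y=3 heading=west
[1] after back(3): x=4 y=3 heading=west
[2] after turn(right): x=4 y=3 heading=north
no 1-step plan works, so 2 is optimal.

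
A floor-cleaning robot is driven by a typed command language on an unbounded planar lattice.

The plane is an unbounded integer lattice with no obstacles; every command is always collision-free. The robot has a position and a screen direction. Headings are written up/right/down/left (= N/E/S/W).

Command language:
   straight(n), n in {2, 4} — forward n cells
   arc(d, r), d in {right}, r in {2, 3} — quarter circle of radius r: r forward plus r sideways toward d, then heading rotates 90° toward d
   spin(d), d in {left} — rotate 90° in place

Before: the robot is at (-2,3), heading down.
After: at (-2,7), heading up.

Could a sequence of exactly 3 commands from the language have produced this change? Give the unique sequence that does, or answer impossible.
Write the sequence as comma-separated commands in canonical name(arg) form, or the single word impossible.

spin(left), spin(left), straight(4)

key: order matters: swapping spin(left) and straight(4) lands elsewhere
begin: at (-2,3), heading down
1. spin(left) → at (-2,3), heading right
2. spin(left) → at (-2,3), heading up
3. straight(4) → at (-2,7), heading up
uniquely the one of 125 3-step routes that fits.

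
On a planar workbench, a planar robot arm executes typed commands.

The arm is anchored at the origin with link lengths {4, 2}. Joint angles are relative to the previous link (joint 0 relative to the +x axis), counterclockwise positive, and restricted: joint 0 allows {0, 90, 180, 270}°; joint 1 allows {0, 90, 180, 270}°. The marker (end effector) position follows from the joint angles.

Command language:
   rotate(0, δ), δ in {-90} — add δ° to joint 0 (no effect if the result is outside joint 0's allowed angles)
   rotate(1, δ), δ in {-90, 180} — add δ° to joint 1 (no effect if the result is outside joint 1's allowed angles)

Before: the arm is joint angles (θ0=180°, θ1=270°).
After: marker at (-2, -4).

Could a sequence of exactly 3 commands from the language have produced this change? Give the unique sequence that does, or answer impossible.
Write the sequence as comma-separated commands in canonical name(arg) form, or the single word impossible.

initial: joint angles (θ0=180°, θ1=270°)
step 1 (rotate(0, -90)): joint angles (θ0=90°, θ1=270°)
step 2 (rotate(0, -90)): joint angles (θ0=0°, θ1=270°)
step 3 (rotate(0, -90)): joint angles (θ0=270°, θ1=270°)
uniquely the one of 27 3-step routes that fits.

rotate(0, -90), rotate(0, -90), rotate(0, -90)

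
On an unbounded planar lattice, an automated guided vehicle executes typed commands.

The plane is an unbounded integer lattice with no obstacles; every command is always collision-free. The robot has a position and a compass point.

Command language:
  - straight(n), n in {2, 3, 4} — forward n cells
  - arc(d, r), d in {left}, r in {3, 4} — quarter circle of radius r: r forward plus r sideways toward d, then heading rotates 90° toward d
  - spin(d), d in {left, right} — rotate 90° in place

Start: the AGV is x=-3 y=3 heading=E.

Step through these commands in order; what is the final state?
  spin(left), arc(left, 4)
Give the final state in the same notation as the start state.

begin: x=-3 y=3 heading=E
t=1 spin(left) ⇒ x=-3 y=3 heading=N
t=2 arc(left, 4) ⇒ x=-7 y=7 heading=W

x=-7 y=7 heading=W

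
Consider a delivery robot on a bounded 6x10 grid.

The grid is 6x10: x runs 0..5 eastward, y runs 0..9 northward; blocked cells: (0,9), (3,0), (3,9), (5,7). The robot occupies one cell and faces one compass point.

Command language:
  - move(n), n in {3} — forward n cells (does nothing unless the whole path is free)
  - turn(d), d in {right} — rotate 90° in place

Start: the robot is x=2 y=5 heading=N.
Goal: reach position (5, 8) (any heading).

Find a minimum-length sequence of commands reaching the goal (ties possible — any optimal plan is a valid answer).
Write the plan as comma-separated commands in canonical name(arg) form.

move(3), turn(right), move(3)

from: x=2 y=5 heading=N
1. move(3) → x=2 y=8 heading=N
2. turn(right) → x=2 y=8 heading=E
3. move(3) → x=5 y=8 heading=E
nothing shorter than 3 reaches the goal.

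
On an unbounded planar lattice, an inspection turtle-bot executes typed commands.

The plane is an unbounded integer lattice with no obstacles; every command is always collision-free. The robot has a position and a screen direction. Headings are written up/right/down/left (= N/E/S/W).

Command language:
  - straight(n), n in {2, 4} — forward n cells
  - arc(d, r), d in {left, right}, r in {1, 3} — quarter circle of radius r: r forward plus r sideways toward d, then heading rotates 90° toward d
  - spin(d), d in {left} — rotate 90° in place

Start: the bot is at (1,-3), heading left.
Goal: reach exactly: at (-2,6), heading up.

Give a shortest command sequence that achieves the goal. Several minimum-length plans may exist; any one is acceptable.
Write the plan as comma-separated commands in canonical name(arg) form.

arc(right, 3), straight(2), straight(4)

from: at (1,-3), heading left
t=1 arc(right, 3) ⇒ at (-2,0), heading up
t=2 straight(2) ⇒ at (-2,2), heading up
t=3 straight(4) ⇒ at (-2,6), heading up
nothing shorter than 3 reaches the goal.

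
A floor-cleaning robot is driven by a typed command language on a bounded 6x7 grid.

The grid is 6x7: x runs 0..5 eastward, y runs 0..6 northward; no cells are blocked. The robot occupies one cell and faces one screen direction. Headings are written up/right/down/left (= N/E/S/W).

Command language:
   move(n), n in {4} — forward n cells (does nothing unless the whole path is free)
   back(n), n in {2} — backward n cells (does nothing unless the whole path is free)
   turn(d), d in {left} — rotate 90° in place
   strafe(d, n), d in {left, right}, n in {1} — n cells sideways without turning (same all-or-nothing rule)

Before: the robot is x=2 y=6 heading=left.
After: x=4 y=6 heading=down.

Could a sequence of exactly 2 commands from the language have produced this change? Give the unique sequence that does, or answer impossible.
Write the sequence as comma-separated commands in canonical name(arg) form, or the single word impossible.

key: position moved to (4,6) AND the heading swung to S — translation plus rotation needed
start: x=2 y=6 heading=left
step 1 (back(2)): x=4 y=6 heading=left
step 2 (turn(left)): x=4 y=6 heading=down
no other 2-command option fits: unique.

back(2), turn(left)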